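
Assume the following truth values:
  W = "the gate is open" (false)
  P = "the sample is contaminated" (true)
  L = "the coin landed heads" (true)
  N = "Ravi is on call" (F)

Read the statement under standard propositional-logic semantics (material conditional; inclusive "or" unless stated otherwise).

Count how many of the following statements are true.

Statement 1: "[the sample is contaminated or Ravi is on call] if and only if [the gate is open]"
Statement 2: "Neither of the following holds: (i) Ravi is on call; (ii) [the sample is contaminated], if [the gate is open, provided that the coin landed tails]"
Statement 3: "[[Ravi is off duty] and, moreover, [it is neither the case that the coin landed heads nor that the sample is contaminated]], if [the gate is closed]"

0

Statement 1: Formalization: (P or N) iff W

P or N = True or False = True
(P or N) iff W = True iff False = False
So Statement 1 is false.

Statement 2: Formalization: N nor ((not L -> W) -> P)

not L = not True = False
not L -> W = False -> False = True
(not L -> W) -> P = True -> True = True
N nor ((not L -> W) -> P) = False nor True = False
Hence Statement 2 is false.

Statement 3: Formalization: not W -> (not N and (L nor P))

not W = not False = True
not N = not False = True
L nor P = True nor True = False
not N and (L nor P) = True and False = False
not W -> (not N and (L nor P)) = True -> False = False
Thus Statement 3 is false.

True statements: 0 (none).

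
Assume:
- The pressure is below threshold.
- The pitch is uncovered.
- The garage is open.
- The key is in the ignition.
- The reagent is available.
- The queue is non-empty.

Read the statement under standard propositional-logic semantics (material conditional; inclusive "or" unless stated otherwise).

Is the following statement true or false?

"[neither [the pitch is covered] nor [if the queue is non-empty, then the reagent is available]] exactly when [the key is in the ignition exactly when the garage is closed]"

true

Let Q = "the pitch is covered" (F), V = "the queue is empty" (F), U = "the reagent is available" (T), S = "the key is in the ignition" (T), R = "the garage is closed" (F).
This is (Q nor (~V -> U)) <-> (S <-> R).

~V = ~F = T
~V -> U = T -> T = T
Q nor (~V -> U) = F nor T = F
S <-> R = T <-> F = F
(Q nor (~V -> U)) <-> (S <-> R) = F <-> F = T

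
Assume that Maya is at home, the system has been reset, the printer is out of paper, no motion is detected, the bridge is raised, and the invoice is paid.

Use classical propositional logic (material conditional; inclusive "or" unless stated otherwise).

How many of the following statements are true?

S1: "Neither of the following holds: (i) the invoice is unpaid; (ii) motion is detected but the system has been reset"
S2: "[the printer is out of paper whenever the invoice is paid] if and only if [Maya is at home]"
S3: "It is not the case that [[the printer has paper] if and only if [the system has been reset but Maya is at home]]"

3

Let L = "the invoice is paid" (T), S = "motion is detected" (F), N = "the system has been reset" (T), U = "the printer has paper" (F), V = "Maya is at home" (T).

S1: Parsed as ¬L ↓ (S ∧ N)

¬L = ¬T = F
S ∧ N = F ∧ T = F
¬L ↓ (S ∧ N) = F ↓ F = T
So S1 is true.

S2: Parsed as (L → ¬U) ↔ V

¬U = ¬F = T
L → ¬U = T → T = T
(L → ¬U) ↔ V = T ↔ T = T
So S2 is true.

S3: In symbols: ¬(U ↔ (N ∧ V))

N ∧ V = T ∧ T = T
U ↔ (N ∧ V) = F ↔ T = F
¬(U ↔ (N ∧ V)) = ¬F = T
Thus S3 is true.

Count: 3.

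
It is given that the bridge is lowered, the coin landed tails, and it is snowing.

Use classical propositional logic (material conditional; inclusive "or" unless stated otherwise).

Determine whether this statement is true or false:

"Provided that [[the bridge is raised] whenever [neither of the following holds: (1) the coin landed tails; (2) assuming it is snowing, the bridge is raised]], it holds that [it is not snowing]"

False

Let Q = "the coin landed heads" (False), R = "it is snowing" (True), P = "the bridge is raised" (False).
This is ((not Q nor (R -> P)) -> P) -> not R.

not Q = not False = True
R -> P = True -> False = False
not Q nor (R -> P) = True nor False = False
(not Q nor (R -> P)) -> P = False -> False = True
not R = not True = False
((not Q nor (R -> P)) -> P) -> not R = True -> False = False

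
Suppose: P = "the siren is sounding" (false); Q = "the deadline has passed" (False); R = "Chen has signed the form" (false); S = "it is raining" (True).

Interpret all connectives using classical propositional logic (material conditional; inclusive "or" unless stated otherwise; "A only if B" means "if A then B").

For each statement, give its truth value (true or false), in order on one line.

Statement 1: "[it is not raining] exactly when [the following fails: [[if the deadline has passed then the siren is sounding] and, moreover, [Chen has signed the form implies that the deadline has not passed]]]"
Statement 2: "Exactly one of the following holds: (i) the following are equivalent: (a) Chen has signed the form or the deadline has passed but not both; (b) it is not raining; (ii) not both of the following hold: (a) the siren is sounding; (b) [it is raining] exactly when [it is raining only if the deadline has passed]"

Statement 1: In symbols: not S iff not ((Q -> P) and (R -> not Q))

not S = not True = False
Q -> P = False -> False = True
not Q = not False = True
R -> not Q = False -> True = True
(Q -> P) and (R -> not Q) = True and True = True
not ((Q -> P) and (R -> not Q)) = not True = False
not S iff not ((Q -> P) and (R -> not Q)) = False iff False = True
So Statement 1 is true.

Statement 2: Parsed as ((R xor Q) iff not S) xor (P nand (S iff (S -> Q)))

R xor Q = False xor False = False
not S = not True = False
(R xor Q) iff not S = False iff False = True
S -> Q = True -> False = False
S iff (S -> Q) = True iff False = False
P nand (S iff (S -> Q)) = False nand False = True
((R xor Q) iff not S) xor (P nand (S iff (S -> Q))) = True xor True = False
Hence Statement 2 is false.

Statement 1 true; Statement 2 false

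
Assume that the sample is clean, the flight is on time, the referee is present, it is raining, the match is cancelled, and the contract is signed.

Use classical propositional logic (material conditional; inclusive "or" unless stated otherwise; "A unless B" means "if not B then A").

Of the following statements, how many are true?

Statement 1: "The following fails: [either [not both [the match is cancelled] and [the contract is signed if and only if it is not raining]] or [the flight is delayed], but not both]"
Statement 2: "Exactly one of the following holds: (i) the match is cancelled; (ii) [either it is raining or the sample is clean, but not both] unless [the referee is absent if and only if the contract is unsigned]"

Let N = "the match is cancelled" (T), M = "the contract is signed" (T), W = "it is raining" (T), Q = "the flight is delayed" (F), U = "the sample is contaminated" (F), L = "the referee is present" (T).

Statement 1: Parsed as ¬((N ↑ (M ↔ ¬W)) ⊕ Q)

¬W = ¬T = F
M ↔ ¬W = T ↔ F = F
N ↑ (M ↔ ¬W) = T ↑ F = T
(N ↑ (M ↔ ¬W)) ⊕ Q = T ⊕ F = T
¬((N ↑ (M ↔ ¬W)) ⊕ Q) = ¬T = F
So Statement 1 is false.

Statement 2: This is N ⊕ ((W ⊕ ¬U) ∨ (¬L ↔ ¬M)).

¬U = ¬F = T
W ⊕ ¬U = T ⊕ T = F
¬L = ¬T = F
¬M = ¬T = F
¬L ↔ ¬M = F ↔ F = T
(W ⊕ ¬U) ∨ (¬L ↔ ¬M) = F ∨ T = T
N ⊕ ((W ⊕ ¬U) ∨ (¬L ↔ ¬M)) = T ⊕ T = F
Thus Statement 2 is false.

Count: 0.

0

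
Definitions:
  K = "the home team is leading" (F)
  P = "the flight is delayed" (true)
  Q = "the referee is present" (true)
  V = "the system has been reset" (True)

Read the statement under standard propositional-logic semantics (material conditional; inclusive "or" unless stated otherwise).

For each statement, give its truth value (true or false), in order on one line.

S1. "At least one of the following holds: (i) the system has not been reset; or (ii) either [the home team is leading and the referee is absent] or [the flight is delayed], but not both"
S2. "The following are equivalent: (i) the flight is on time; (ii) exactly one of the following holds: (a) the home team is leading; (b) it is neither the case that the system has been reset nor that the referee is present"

S1 T, S2 T

S1: Formalization: ~V | ((K & ~Q) xor P)

~V = ~T = F
~Q = ~T = F
K & ~Q = F & F = F
(K & ~Q) xor P = F xor T = T
~V | ((K & ~Q) xor P) = F | T = T
Thus S1 is true.

S2: Formalization: ~P <-> (K xor (V nor Q))

~P = ~T = F
V nor Q = T nor T = F
K xor (V nor Q) = F xor F = F
~P <-> (K xor (V nor Q)) = F <-> F = T
So S2 is true.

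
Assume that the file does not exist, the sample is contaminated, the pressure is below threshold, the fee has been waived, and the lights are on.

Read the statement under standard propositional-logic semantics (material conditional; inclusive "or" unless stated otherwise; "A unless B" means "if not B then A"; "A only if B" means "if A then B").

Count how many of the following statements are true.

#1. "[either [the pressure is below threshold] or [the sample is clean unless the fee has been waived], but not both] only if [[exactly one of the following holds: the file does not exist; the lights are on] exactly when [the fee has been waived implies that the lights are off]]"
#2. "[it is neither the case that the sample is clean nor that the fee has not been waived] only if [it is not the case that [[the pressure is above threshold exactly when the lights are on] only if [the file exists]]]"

1

Let R = "the pressure is above threshold" (F), Q = "the sample is contaminated" (T), S = "the fee has been waived" (T), P = "the file exists" (F), U = "the lights are on" (T).

#1: In symbols: (~R xor (~Q | S)) -> ((~P xor U) <-> (S -> ~U))

~R = ~F = T
~Q = ~T = F
~Q | S = F | T = T
~R xor (~Q | S) = T xor T = F
~P = ~F = T
~P xor U = T xor T = F
~U = ~T = F
S -> ~U = T -> F = F
(~P xor U) <-> (S -> ~U) = F <-> F = T
(~R xor (~Q | S)) -> ((~P xor U) <-> (S -> ~U)) = F -> T = T
So #1 is true.

#2: Formalization: (~Q nor ~S) -> ~((R <-> U) -> P)

~Q = ~T = F
~S = ~T = F
~Q nor ~S = F nor F = T
R <-> U = F <-> T = F
(R <-> U) -> P = F -> F = T
~((R <-> U) -> P) = ~T = F
(~Q nor ~S) -> ~((R <-> U) -> P) = T -> F = F
Thus #2 is false.

Count: 1.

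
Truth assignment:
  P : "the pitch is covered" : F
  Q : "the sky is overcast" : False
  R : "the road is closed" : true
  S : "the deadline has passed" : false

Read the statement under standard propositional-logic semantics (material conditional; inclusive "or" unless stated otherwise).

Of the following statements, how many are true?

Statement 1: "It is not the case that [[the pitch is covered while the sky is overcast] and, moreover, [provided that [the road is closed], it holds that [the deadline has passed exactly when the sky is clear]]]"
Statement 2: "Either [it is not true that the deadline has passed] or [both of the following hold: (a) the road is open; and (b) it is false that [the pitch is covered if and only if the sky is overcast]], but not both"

Statement 1: Parsed as ¬((P ∧ Q) ∧ (R → (S ↔ ¬Q)))

P ∧ Q = F ∧ F = F
¬Q = ¬F = T
S ↔ ¬Q = F ↔ T = F
R → (S ↔ ¬Q) = T → F = F
(P ∧ Q) ∧ (R → (S ↔ ¬Q)) = F ∧ F = F
¬((P ∧ Q) ∧ (R → (S ↔ ¬Q))) = ¬F = T
So Statement 1 is true.

Statement 2: Formalization: ¬S ⊕ (¬R ∧ ¬(P ↔ Q))

¬S = ¬F = T
¬R = ¬T = F
P ↔ Q = F ↔ F = T
¬(P ↔ Q) = ¬T = F
¬R ∧ ¬(P ↔ Q) = F ∧ F = F
¬S ⊕ (¬R ∧ ¬(P ↔ Q)) = T ⊕ F = T
So Statement 2 is true.

True statements: 2 (Statement 1, Statement 2).

2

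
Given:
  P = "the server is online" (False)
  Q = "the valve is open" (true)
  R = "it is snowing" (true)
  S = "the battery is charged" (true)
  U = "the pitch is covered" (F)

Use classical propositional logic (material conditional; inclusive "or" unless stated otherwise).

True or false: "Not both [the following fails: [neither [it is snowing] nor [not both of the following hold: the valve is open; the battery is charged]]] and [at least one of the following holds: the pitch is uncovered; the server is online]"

Parsed as ¬(R ↓ (Q ↑ S)) ↑ (¬U ∨ P)

Q ↑ S = T ↑ T = F
R ↓ (Q ↑ S) = T ↓ F = F
¬(R ↓ (Q ↑ S)) = ¬F = T
¬U = ¬F = T
¬U ∨ P = T ∨ F = T
¬(R ↓ (Q ↑ S)) ↑ (¬U ∨ P) = T ↑ T = F

False.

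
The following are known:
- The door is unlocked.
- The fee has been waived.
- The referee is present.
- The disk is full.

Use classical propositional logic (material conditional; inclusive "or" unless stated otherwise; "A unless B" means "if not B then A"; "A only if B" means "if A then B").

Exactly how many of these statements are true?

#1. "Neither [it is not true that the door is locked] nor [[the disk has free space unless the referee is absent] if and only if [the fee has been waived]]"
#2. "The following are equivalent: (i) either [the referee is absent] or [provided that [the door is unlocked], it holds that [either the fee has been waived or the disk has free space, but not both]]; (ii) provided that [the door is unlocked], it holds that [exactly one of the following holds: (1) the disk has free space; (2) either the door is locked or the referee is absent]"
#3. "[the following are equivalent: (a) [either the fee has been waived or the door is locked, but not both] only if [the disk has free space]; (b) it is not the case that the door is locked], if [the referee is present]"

0

Let P = "the door is locked" (False), S = "the disk is full" (True), R = "the referee is present" (True), Q = "the fee has been waived" (True).

#1: Formalization: not P nor ((not S or not R) iff Q)

not P = not False = True
not S = not True = False
not R = not True = False
not S or not R = False or False = False
(not S or not R) iff Q = False iff True = False
not P nor ((not S or not R) iff Q) = True nor False = False
So #1 is false.

#2: Parsed as (not R or (not P -> (Q xor not S))) iff (not P -> (not S xor (P or not R)))

not R = not True = False
not P = not False = True
not S = not True = False
Q xor not S = True xor False = True
not P -> (Q xor not S) = True -> True = True
not R or (not P -> (Q xor not S)) = False or True = True
not P = not False = True
not S = not True = False
not R = not True = False
P or not R = False or False = False
not S xor (P or not R) = False xor False = False
not P -> (not S xor (P or not R)) = True -> False = False
(not R or (not P -> (Q xor not S))) iff (not P -> (not S xor (P or not R))) = True iff False = False
Hence #2 is false.

#3: Formalization: R -> (((Q xor P) -> not S) iff not P)

Q xor P = True xor False = True
not S = not True = False
(Q xor P) -> not S = True -> False = False
not P = not False = True
((Q xor P) -> not S) iff not P = False iff True = False
R -> (((Q xor P) -> not S) iff not P) = True -> False = False
So #3 is false.

True statements: 0 (none).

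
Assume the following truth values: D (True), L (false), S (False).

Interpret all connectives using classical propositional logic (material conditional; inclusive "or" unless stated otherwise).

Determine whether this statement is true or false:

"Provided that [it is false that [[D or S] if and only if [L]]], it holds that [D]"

Values: D=T, S=F, L=F.
This is ~((D | S) <-> L) -> D.

D | S = T | F = T
(D | S) <-> L = T <-> F = F
~((D | S) <-> L) = ~F = T
~((D | S) <-> L) -> D = T -> T = T

true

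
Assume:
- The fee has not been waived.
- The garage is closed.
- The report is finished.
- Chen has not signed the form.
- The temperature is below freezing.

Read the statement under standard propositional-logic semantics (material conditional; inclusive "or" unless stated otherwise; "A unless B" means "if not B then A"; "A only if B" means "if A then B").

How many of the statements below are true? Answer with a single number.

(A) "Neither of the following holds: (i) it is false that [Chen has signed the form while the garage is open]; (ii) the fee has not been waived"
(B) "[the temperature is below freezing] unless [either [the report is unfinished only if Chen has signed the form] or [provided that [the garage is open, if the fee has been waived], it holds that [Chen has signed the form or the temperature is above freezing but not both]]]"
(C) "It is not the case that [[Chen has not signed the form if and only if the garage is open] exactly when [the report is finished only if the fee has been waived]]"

1

Let K = "Chen has signed the form" (F), V = "the garage is closed" (T), R = "the fee has been waived" (F), G = "the temperature is below freezing" (T), H = "the report is finished" (T).

(A): Parsed as ¬(K ∧ ¬V) ↓ ¬R

¬V = ¬T = F
K ∧ ¬V = F ∧ F = F
¬(K ∧ ¬V) = ¬F = T
¬R = ¬F = T
¬(K ∧ ¬V) ↓ ¬R = T ↓ T = F
So (A) is false.

(B): Formalization: G ∨ ((¬H → K) ∨ ((R → ¬V) → (K ⊕ ¬G)))

¬H = ¬T = F
¬H → K = F → F = T
¬V = ¬T = F
R → ¬V = F → F = T
¬G = ¬T = F
K ⊕ ¬G = F ⊕ F = F
(R → ¬V) → (K ⊕ ¬G) = T → F = F
(¬H → K) ∨ ((R → ¬V) → (K ⊕ ¬G)) = T ∨ F = T
G ∨ ((¬H → K) ∨ ((R → ¬V) → (K ⊕ ¬G))) = T ∨ T = T
So (B) is true.

(C): Formalization: ¬((¬K ↔ ¬V) ↔ (H → R))

¬K = ¬F = T
¬V = ¬T = F
¬K ↔ ¬V = T ↔ F = F
H → R = T → F = F
(¬K ↔ ¬V) ↔ (H → R) = F ↔ F = T
¬((¬K ↔ ¬V) ↔ (H → R)) = ¬T = F
Hence (C) is false.

True statements: 1.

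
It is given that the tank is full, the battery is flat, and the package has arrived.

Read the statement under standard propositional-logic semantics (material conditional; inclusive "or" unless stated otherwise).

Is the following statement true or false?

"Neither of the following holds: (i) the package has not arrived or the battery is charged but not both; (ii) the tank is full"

Let R = "the package has arrived" (True), Q = "the battery is charged" (False), P = "the tank is full" (True).
Parsed as (not R xor Q) nor P

not R = not True = False
not R xor Q = False xor False = False
(not R xor Q) nor P = False nor True = False

False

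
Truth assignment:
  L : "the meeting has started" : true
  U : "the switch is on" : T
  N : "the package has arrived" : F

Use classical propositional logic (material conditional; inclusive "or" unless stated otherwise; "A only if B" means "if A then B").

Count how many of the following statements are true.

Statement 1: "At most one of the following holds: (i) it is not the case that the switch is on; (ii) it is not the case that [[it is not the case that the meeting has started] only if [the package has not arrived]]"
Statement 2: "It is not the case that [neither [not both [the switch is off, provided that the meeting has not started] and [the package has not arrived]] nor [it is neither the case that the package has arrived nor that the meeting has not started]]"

2

Statement 1: Formalization: ¬U ↑ ¬(¬L → ¬N)

¬U = ¬T = F
¬L = ¬T = F
¬N = ¬F = T
¬L → ¬N = F → T = T
¬(¬L → ¬N) = ¬T = F
¬U ↑ ¬(¬L → ¬N) = F ↑ F = T
Thus Statement 1 is true.

Statement 2: Formalization: ¬(((¬L → ¬U) ↑ ¬N) ↓ (N ↓ ¬L))

¬L = ¬T = F
¬U = ¬T = F
¬L → ¬U = F → F = T
¬N = ¬F = T
(¬L → ¬U) ↑ ¬N = T ↑ T = F
¬L = ¬T = F
N ↓ ¬L = F ↓ F = T
((¬L → ¬U) ↑ ¬N) ↓ (N ↓ ¬L) = F ↓ T = F
¬(((¬L → ¬U) ↑ ¬N) ↓ (N ↓ ¬L)) = ¬F = T
So Statement 2 is true.

Count: 2.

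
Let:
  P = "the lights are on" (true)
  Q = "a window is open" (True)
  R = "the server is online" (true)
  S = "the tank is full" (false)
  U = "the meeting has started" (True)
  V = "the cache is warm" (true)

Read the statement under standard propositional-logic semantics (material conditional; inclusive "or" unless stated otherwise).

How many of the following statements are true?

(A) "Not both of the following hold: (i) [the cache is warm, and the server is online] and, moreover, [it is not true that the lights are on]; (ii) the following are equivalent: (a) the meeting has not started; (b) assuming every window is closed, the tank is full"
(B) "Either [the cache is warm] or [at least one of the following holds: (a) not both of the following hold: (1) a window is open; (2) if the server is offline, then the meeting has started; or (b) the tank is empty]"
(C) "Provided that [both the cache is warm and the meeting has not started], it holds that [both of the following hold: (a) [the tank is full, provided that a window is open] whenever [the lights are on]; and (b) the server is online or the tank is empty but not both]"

(A): In symbols: ((V and R) and not P) nand (not U iff (not Q -> S))

V and R = True and True = True
not P = not True = False
(V and R) and not P = True and False = False
not U = not True = False
not Q = not True = False
not Q -> S = False -> False = True
not U iff (not Q -> S) = False iff True = False
((V and R) and not P) nand (not U iff (not Q -> S)) = False nand False = True
Hence (A) is true.

(B): In symbols: V or ((Q nand (not R -> U)) or not S)

not R = not True = False
not R -> U = False -> True = True
Q nand (not R -> U) = True nand True = False
not S = not False = True
(Q nand (not R -> U)) or not S = False or True = True
V or ((Q nand (not R -> U)) or not S) = True or True = True
Thus (B) is true.

(C): In symbols: (V and not U) -> ((P -> (Q -> S)) and (R xor not S))

not U = not True = False
V and not U = True and False = False
Q -> S = True -> False = False
P -> (Q -> S) = True -> False = False
not S = not False = True
R xor not S = True xor True = False
(P -> (Q -> S)) and (R xor not S) = False and False = False
(V and not U) -> ((P -> (Q -> S)) and (R xor not S)) = False -> False = True
Hence (C) is true.

Count: 3.

3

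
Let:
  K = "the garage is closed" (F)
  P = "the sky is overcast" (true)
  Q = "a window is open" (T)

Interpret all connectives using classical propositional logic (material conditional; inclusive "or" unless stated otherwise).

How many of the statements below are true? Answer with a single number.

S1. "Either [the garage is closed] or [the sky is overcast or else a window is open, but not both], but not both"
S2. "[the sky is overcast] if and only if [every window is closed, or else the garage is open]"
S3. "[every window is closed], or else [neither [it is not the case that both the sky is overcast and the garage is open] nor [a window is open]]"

S1: In symbols: K xor (P xor Q)

P xor Q = True xor True = False
K xor (P xor Q) = False xor False = False
Hence S1 is false.

S2: Formalization: P iff (not Q or not K)

not Q = not True = False
not K = not False = True
not Q or not K = False or True = True
P iff (not Q or not K) = True iff True = True
So S2 is true.

S3: This is not Q or ((P nand not K) nor Q).

not Q = not True = False
not K = not False = True
P nand not K = True nand True = False
(P nand not K) nor Q = False nor True = False
not Q or ((P nand not K) nor Q) = False or False = False
Thus S3 is false.

1 of the 3 statements is true.

1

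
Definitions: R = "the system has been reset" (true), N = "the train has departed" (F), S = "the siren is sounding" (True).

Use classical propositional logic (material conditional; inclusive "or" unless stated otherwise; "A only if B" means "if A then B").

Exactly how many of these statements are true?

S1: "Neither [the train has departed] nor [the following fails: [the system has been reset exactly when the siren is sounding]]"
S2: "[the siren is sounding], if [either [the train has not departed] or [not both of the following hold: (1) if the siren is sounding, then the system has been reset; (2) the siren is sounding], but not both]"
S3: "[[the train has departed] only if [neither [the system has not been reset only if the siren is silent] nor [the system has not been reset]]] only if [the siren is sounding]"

S1: This is N ↓ ¬(R ↔ S).

R ↔ S = T ↔ T = T
¬(R ↔ S) = ¬T = F
N ↓ ¬(R ↔ S) = F ↓ F = T
So S1 is true.

S2: Formalization: (¬N ⊕ ((S → R) ↑ S)) → S

¬N = ¬F = T
S → R = T → T = T
(S → R) ↑ S = T ↑ T = F
¬N ⊕ ((S → R) ↑ S) = T ⊕ F = T
(¬N ⊕ ((S → R) ↑ S)) → S = T → T = T
Thus S2 is true.

S3: Parsed as (N → ((¬R → ¬S) ↓ ¬R)) → S

¬R = ¬T = F
¬S = ¬T = F
¬R → ¬S = F → F = T
¬R = ¬T = F
(¬R → ¬S) ↓ ¬R = T ↓ F = F
N → ((¬R → ¬S) ↓ ¬R) = F → F = T
(N → ((¬R → ¬S) ↓ ¬R)) → S = T → T = T
So S3 is true.

3 of the 3 statements are true (S1, S2, S3).

3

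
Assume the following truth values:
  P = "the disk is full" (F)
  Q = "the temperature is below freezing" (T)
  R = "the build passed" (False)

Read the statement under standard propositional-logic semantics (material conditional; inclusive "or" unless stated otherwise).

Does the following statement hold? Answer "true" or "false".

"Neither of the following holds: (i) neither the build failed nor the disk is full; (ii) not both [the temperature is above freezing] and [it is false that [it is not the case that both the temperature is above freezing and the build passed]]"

Parsed as (not R nor P) nor (not Q nand not (not Q nand R))

not R = not False = True
not R nor P = True nor False = False
not Q = not True = False
not Q = not True = False
not Q nand R = False nand False = True
not (not Q nand R) = not True = False
not Q nand not (not Q nand R) = False nand False = True
(not R nor P) nor (not Q nand not (not Q nand R)) = False nor True = False

false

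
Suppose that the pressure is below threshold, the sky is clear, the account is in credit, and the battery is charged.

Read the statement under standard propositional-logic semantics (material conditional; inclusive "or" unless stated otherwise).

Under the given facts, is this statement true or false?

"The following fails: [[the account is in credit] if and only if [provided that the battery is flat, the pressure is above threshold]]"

False.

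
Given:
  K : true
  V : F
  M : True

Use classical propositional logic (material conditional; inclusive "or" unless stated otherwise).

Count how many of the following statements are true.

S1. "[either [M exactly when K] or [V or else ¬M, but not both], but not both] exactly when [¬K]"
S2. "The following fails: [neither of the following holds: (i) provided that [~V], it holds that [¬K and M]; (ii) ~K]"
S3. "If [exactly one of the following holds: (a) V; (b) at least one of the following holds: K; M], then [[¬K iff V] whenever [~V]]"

S1: This is ((M ↔ K) ⊕ (V ⊕ ¬M)) ↔ ¬K.

M ↔ K = T ↔ T = T
¬M = ¬T = F
V ⊕ ¬M = F ⊕ F = F
(M ↔ K) ⊕ (V ⊕ ¬M) = T ⊕ F = T
¬K = ¬T = F
((M ↔ K) ⊕ (V ⊕ ¬M)) ↔ ¬K = T ↔ F = F
Hence S1 is false.

S2: This is ¬((¬V → (¬K ∧ M)) ↓ ¬K).

¬V = ¬F = T
¬K = ¬T = F
¬K ∧ M = F ∧ T = F
¬V → (¬K ∧ M) = T → F = F
¬K = ¬T = F
(¬V → (¬K ∧ M)) ↓ ¬K = F ↓ F = T
¬((¬V → (¬K ∧ M)) ↓ ¬K) = ¬T = F
Hence S2 is false.

S3: In symbols: (V ⊕ (K ∨ M)) → (¬V → (¬K ↔ V))

K ∨ M = T ∨ T = T
V ⊕ (K ∨ M) = F ⊕ T = T
¬V = ¬F = T
¬K = ¬T = F
¬K ↔ V = F ↔ F = T
¬V → (¬K ↔ V) = T → T = T
(V ⊕ (K ∨ M)) → (¬V → (¬K ↔ V)) = T → T = T
So S3 is true.

Count: 1.

1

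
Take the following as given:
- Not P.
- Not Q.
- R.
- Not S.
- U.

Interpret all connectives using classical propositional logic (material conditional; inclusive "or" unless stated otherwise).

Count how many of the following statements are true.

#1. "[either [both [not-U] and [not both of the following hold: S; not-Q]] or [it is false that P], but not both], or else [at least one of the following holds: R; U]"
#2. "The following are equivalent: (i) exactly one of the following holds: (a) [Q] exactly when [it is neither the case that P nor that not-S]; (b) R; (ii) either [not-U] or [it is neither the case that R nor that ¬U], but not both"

#1: This is ((~U & (S nand ~Q)) xor ~P) | (R | U).

~U = ~T = F
~Q = ~F = T
S nand ~Q = F nand T = T
~U & (S nand ~Q) = F & T = F
~P = ~F = T
(~U & (S nand ~Q)) xor ~P = F xor T = T
R | U = T | T = T
((~U & (S nand ~Q)) xor ~P) | (R | U) = T | T = T
Thus #1 is true.

#2: In symbols: ((Q <-> (P nor ~S)) xor R) <-> (~U xor (R nor ~U))

~S = ~F = T
P nor ~S = F nor T = F
Q <-> (P nor ~S) = F <-> F = T
(Q <-> (P nor ~S)) xor R = T xor T = F
~U = ~T = F
~U = ~T = F
R nor ~U = T nor F = F
~U xor (R nor ~U) = F xor F = F
((Q <-> (P nor ~S)) xor R) <-> (~U xor (R nor ~U)) = F <-> F = T
Thus #2 is true.

Count: 2.

2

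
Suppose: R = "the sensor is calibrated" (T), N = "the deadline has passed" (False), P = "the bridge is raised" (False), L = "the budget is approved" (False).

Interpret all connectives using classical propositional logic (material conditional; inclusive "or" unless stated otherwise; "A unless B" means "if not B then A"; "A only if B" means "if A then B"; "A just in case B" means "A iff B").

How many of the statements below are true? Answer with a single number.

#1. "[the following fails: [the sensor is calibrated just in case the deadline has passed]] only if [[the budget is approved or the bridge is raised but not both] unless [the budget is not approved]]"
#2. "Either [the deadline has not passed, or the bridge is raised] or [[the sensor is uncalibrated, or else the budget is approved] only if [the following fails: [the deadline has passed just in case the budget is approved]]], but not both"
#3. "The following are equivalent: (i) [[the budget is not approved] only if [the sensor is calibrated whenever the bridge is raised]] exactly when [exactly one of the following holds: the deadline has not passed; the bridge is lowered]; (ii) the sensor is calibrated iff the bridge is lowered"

1

#1: In symbols: ¬(R ↔ N) → ((L ⊕ P) ∨ ¬L)

R ↔ N = T ↔ F = F
¬(R ↔ N) = ¬F = T
L ⊕ P = F ⊕ F = F
¬L = ¬F = T
(L ⊕ P) ∨ ¬L = F ∨ T = T
¬(R ↔ N) → ((L ⊕ P) ∨ ¬L) = T → T = T
Thus #1 is true.

#2: Formalization: (¬N ∨ P) ⊕ ((¬R ∨ L) → ¬(N ↔ L))

¬N = ¬F = T
¬N ∨ P = T ∨ F = T
¬R = ¬T = F
¬R ∨ L = F ∨ F = F
N ↔ L = F ↔ F = T
¬(N ↔ L) = ¬T = F
(¬R ∨ L) → ¬(N ↔ L) = F → F = T
(¬N ∨ P) ⊕ ((¬R ∨ L) → ¬(N ↔ L)) = T ⊕ T = F
Hence #2 is false.

#3: In symbols: ((¬L → (P → R)) ↔ (¬N ⊕ ¬P)) ↔ (R ↔ ¬P)

¬L = ¬F = T
P → R = F → T = T
¬L → (P → R) = T → T = T
¬N = ¬F = T
¬P = ¬F = T
¬N ⊕ ¬P = T ⊕ T = F
(¬L → (P → R)) ↔ (¬N ⊕ ¬P) = T ↔ F = F
¬P = ¬F = T
R ↔ ¬P = T ↔ T = T
((¬L → (P → R)) ↔ (¬N ⊕ ¬P)) ↔ (R ↔ ¬P) = F ↔ T = F
Thus #3 is false.

Count: 1.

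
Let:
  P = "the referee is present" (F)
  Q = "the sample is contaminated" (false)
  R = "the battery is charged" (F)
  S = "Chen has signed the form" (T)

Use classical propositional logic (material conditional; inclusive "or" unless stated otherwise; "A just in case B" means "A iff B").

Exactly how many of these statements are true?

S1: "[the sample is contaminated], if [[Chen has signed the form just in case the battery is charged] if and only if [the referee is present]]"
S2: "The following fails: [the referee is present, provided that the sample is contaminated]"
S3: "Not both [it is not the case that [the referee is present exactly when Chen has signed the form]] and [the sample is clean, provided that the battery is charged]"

S1: Parsed as ((S iff R) iff P) -> Q

S iff R = True iff False = False
(S iff R) iff P = False iff False = True
((S iff R) iff P) -> Q = True -> False = False
So S1 is false.

S2: Parsed as not (Q -> P)

Q -> P = False -> False = True
not (Q -> P) = not True = False
Hence S2 is false.

S3: Formalization: not (P iff S) nand (R -> not Q)

P iff S = False iff True = False
not (P iff S) = not False = True
not Q = not False = True
R -> not Q = False -> True = True
not (P iff S) nand (R -> not Q) = True nand True = False
Hence S3 is false.

True statements: 0 (none).

0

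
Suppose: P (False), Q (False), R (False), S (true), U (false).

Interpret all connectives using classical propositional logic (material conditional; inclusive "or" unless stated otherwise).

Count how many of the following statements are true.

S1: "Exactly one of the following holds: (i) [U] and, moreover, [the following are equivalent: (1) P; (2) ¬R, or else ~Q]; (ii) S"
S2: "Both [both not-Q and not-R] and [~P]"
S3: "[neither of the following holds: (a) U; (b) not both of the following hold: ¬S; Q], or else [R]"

2

S1: Formalization: (U & (P <-> (~R | ~Q))) xor S

~R = ~F = T
~Q = ~F = T
~R | ~Q = T | T = T
P <-> (~R | ~Q) = F <-> T = F
U & (P <-> (~R | ~Q)) = F & F = F
(U & (P <-> (~R | ~Q))) xor S = F xor T = T
Hence S1 is true.

S2: This is (~Q & ~R) & ~P.

~Q = ~F = T
~R = ~F = T
~Q & ~R = T & T = T
~P = ~F = T
(~Q & ~R) & ~P = T & T = T
Thus S2 is true.

S3: This is (U nor (~S nand Q)) | R.

~S = ~T = F
~S nand Q = F nand F = T
U nor (~S nand Q) = F nor T = F
(U nor (~S nand Q)) | R = F | F = F
Hence S3 is false.

2 of the 3 statements are true.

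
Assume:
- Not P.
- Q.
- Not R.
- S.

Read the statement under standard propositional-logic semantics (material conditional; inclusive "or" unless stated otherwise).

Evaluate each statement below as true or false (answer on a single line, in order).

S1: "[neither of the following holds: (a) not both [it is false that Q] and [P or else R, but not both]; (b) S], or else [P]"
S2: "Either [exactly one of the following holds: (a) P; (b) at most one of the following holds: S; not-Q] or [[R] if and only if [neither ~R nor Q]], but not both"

S1: This is ((¬Q ↑ (P ⊕ R)) ↓ S) ∨ P.

¬Q = ¬T = F
P ⊕ R = F ⊕ F = F
¬Q ↑ (P ⊕ R) = F ↑ F = T
(¬Q ↑ (P ⊕ R)) ↓ S = T ↓ T = F
((¬Q ↑ (P ⊕ R)) ↓ S) ∨ P = F ∨ F = F
Thus S1 is false.

S2: Parsed as (P ⊕ (S ↑ ¬Q)) ⊕ (R ↔ (¬R ↓ Q))

¬Q = ¬T = F
S ↑ ¬Q = T ↑ F = T
P ⊕ (S ↑ ¬Q) = F ⊕ T = T
¬R = ¬F = T
¬R ↓ Q = T ↓ T = F
R ↔ (¬R ↓ Q) = F ↔ F = T
(P ⊕ (S ↑ ¬Q)) ⊕ (R ↔ (¬R ↓ Q)) = T ⊕ T = F
Hence S2 is false.

S1 false; S2 false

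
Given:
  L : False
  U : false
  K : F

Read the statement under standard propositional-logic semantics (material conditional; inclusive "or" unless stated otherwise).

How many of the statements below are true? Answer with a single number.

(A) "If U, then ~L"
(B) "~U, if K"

(A): Formalization: U → ¬L

¬L = ¬F = T
U → ¬L = F → T = T
So (A) is true.

(B): In symbols: K → ¬U

¬U = ¬F = T
K → ¬U = F → T = T
Thus (B) is true.

2 of the 2 statements are true ((A), (B)).

2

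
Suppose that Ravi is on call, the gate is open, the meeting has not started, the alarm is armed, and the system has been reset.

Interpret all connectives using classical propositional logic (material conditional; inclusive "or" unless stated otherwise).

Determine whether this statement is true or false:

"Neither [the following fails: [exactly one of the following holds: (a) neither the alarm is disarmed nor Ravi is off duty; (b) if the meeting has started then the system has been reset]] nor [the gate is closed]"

Let S = "the alarm is armed" (True), P = "Ravi is on call" (True), R = "the meeting has started" (False), U = "the system has been reset" (True), Q = "the gate is open" (True).
This is not ((not S nor not P) xor (R -> U)) nor not Q.

not S = not True = False
not P = not True = False
not S nor not P = False nor False = True
R -> U = False -> True = True
(not S nor not P) xor (R -> U) = True xor True = False
not ((not S nor not P) xor (R -> U)) = not False = True
not Q = not True = False
not ((not S nor not P) xor (R -> U)) nor not Q = True nor False = False

false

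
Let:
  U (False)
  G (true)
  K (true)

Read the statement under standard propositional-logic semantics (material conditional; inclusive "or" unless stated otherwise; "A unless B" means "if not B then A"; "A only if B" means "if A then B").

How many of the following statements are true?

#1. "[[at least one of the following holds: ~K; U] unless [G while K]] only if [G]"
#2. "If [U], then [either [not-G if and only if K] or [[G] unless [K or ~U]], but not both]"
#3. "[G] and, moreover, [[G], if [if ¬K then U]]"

3

#1: Parsed as ((not K or U) or (G and K)) -> G

not K = not True = False
not K or U = False or False = False
G and K = True and True = True
(not K or U) or (G and K) = False or True = True
((not K or U) or (G and K)) -> G = True -> True = True
Hence #1 is true.

#2: This is U -> ((not G iff K) xor (G or (K or not U))).

not G = not True = False
not G iff K = False iff True = False
not U = not False = True
K or not U = True or True = True
G or (K or not U) = True or True = True
(not G iff K) xor (G or (K or not U)) = False xor True = True
U -> ((not G iff K) xor (G or (K or not U))) = False -> True = True
Thus #2 is true.

#3: This is G and ((not K -> U) -> G).

not K = not True = False
not K -> U = False -> False = True
(not K -> U) -> G = True -> True = True
G and ((not K -> U) -> G) = True and True = True
Hence #3 is true.

True statements: 3.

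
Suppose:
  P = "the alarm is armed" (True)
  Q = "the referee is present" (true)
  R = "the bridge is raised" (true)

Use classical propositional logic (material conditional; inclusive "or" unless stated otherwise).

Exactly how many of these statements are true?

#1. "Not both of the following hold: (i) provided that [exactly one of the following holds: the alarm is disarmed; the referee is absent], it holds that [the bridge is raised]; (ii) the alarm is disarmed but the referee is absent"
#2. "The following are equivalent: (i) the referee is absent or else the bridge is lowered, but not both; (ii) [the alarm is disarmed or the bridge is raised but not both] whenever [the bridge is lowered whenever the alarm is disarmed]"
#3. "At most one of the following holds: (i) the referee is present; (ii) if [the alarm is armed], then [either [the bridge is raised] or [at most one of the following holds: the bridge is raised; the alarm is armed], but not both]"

#1: Parsed as ((not P xor not Q) -> R) nand (not P and not Q)

not P = not True = False
not Q = not True = False
not P xor not Q = False xor False = False
(not P xor not Q) -> R = False -> True = True
not P = not True = False
not Q = not True = False
not P and not Q = False and False = False
((not P xor not Q) -> R) nand (not P and not Q) = True nand False = True
So #1 is true.

#2: This is (not Q xor not R) iff ((not P -> not R) -> (not P xor R)).

not Q = not True = False
not R = not True = False
not Q xor not R = False xor False = False
not P = not True = False
not R = not True = False
not P -> not R = False -> False = True
not P = not True = False
not P xor R = False xor True = True
(not P -> not R) -> (not P xor R) = True -> True = True
(not Q xor not R) iff ((not P -> not R) -> (not P xor R)) = False iff True = False
Hence #2 is false.

#3: Formalization: Q nand (P -> (R xor (R nand P)))

R nand P = True nand True = False
R xor (R nand P) = True xor False = True
P -> (R xor (R nand P)) = True -> True = True
Q nand (P -> (R xor (R nand P))) = True nand True = False
So #3 is false.

Count: 1.

1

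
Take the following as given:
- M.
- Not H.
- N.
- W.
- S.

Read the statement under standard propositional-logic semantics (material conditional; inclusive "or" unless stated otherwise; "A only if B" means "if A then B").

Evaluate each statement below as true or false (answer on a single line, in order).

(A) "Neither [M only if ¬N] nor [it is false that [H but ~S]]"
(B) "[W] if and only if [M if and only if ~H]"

(A) False / (B) True

(A): Parsed as (M -> ~N) nor ~(H & ~S)

~N = ~T = F
M -> ~N = T -> F = F
~S = ~T = F
H & ~S = F & F = F
~(H & ~S) = ~F = T
(M -> ~N) nor ~(H & ~S) = F nor T = F
So (A) is false.

(B): Parsed as W <-> (M <-> ~H)

~H = ~F = T
M <-> ~H = T <-> T = T
W <-> (M <-> ~H) = T <-> T = T
So (B) is true.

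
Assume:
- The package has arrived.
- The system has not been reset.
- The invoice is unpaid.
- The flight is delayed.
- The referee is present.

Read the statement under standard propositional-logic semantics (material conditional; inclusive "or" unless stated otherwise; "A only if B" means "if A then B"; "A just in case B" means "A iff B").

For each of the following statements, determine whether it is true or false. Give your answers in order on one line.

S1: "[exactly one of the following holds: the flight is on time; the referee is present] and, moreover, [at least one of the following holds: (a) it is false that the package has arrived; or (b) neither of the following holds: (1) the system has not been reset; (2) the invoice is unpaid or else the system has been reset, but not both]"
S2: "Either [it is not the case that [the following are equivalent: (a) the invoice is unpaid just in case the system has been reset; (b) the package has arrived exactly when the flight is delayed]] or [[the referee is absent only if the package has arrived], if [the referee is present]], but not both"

Let S = "the flight is delayed" (True), U = "the referee is present" (True), P = "the package has arrived" (True), Q = "the system has been reset" (False), R = "the invoice is paid" (False).

S1: Formalization: (not S xor U) and (not P or (not Q nor (not R xor Q)))

not S = not True = False
not S xor U = False xor True = True
not P = not True = False
not Q = not False = True
not R = not False = True
not R xor Q = True xor False = True
not Q nor (not R xor Q) = True nor True = False
not P or (not Q nor (not R xor Q)) = False or False = False
(not S xor U) and (not P or (not Q nor (not R xor Q))) = True and False = False
So S1 is false.

S2: This is not ((not R iff Q) iff (P iff S)) xor (U -> (not U -> P)).

not R = not False = True
not R iff Q = True iff False = False
P iff S = True iff True = True
(not R iff Q) iff (P iff S) = False iff True = False
not ((not R iff Q) iff (P iff S)) = not False = True
not U = not True = False
not U -> P = False -> True = True
U -> (not U -> P) = True -> True = True
not ((not R iff Q) iff (P iff S)) xor (U -> (not U -> P)) = True xor True = False
Hence S2 is false.

S1 False; S2 False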